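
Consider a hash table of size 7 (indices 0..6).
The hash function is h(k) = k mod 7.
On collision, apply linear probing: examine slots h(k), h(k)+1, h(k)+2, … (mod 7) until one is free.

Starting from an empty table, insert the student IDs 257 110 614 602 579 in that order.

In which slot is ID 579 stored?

Insert 257: h=5, slot 5 empty -> index 5.
Insert 110: h=5, slot 5 occupied -> index 6.
Insert 614: h=5, slots 5,6 occupied -> index 0.
Insert 602: h=0, slot 0 occupied -> index 1.
Insert 579: h=5, slots 5,6,0,1 occupied -> index 2.
Table: [614, 602, 579, _, _, 257, 110]

2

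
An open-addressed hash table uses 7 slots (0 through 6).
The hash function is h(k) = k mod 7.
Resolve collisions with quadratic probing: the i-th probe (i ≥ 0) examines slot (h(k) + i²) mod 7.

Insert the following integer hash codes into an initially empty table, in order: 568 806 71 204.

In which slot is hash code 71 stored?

5

568: h=1 -> slot 1
806: h=1, probe 1,2 -> slot 2
71: h=1, probe 1,2,5 -> slot 5
204: h=1, probe 1,2,5,3 -> slot 3
Table: [., 568, 806, 204, ., 71, .]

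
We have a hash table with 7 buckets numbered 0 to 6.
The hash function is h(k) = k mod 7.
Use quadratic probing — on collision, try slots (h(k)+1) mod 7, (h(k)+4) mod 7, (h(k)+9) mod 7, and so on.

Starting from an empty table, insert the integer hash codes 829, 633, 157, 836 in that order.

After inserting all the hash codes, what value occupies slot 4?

Insert 829: h=3, slot 3 empty → index 3.
Insert 633: h=3, slot 3 occupied → index 4.
Insert 157: h=3, slots 3,4 occupied → index 0.
Insert 836: h=3, slots 3,4,0 occupied → index 5.
Table: [157, _, _, 829, 633, 836, _]

633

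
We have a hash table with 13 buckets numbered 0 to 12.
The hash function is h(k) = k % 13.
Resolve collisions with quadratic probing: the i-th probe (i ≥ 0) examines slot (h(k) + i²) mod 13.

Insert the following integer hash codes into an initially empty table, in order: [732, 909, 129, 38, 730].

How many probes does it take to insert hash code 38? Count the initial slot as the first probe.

3

Insert 732: h=4, slot 4 empty -> index 4.
Insert 909: h=12, slot 12 empty -> index 12.
Insert 129: h=12, slot 12 occupied -> index 0.
Insert 38: h=12, slots 12,0 occupied -> index 3.
Insert 730: h=2, slot 2 empty -> index 2.
Table: [129, ∅, 730, 38, 732, ∅, ∅, ∅, ∅, ∅, ∅, ∅, 909]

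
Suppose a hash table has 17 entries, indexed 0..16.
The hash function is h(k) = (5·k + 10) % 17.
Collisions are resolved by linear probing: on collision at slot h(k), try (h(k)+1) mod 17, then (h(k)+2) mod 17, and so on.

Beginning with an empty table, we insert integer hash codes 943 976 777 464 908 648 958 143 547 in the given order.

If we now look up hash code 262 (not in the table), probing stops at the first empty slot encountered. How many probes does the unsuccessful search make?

Insert 943: h=16, slot 16 empty => index 16.
Insert 976: h=11, slot 11 empty => index 11.
Insert 777: h=2, slot 2 empty => index 2.
Insert 464: h=1, slot 1 empty => index 1.
Insert 908: h=11, slot 11 occupied => index 12.
Insert 648: h=3, slot 3 empty => index 3.
Insert 958: h=6, slot 6 empty => index 6.
Insert 143: h=11, slots 11,12 occupied => index 13.
Insert 547: h=8, slot 8 empty => index 8.
Table: [—, 464, 777, 648, —, —, 958, —, 547, —, —, 976, 908, 143, —, —, 943]
Lookup 262: h=11, probe 11,12,13,14 → slot 14 empty, not found.

4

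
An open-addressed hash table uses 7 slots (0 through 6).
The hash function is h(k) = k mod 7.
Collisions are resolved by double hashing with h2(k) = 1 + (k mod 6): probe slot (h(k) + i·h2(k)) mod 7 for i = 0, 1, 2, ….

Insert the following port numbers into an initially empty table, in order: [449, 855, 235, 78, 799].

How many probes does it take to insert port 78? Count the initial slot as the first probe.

2

Insert 449: h=1, slot 1 empty → index 1.
Insert 855: h=1, h2=4, slot 1 occupied → index 5.
Insert 235: h=4, slot 4 empty → index 4.
Insert 78: h=1, h2=1, slot 1 occupied → index 2.
Insert 799: h=1, h2=2, slot 1 occupied → index 3.
Table: [—, 449, 78, 799, 235, 855, —]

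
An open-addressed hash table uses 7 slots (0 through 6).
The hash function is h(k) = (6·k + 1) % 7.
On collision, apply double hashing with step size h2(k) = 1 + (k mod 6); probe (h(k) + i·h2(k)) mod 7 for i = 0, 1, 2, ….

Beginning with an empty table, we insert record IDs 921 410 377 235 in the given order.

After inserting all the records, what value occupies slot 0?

410

Insert 921: h=4, slot 4 empty => index 4.
Insert 410: h=4, h2=3, slot 4 occupied => index 0.
Insert 377: h=2, slot 2 empty => index 2.
Insert 235: h=4, h2=2, slot 4 occupied => index 6.
Table: [410, -, 377, -, 921, -, 235]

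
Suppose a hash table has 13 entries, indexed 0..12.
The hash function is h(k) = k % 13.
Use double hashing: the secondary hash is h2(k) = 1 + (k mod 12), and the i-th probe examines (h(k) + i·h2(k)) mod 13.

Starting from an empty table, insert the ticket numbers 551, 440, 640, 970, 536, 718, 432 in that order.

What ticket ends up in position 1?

718

551 hashes to 5; slot 5 is free => place at 5.
440 hashes to 11; slot 11 is free => place at 11.
640 hashes to 3; slot 3 is free => place at 3.
970 hashes to 8; slot 8 is free => place at 8.
536 hashes to 3, h2=9; 3 taken => place at 12.
718 hashes to 3, h2=11; 3 taken => place at 1.
432 hashes to 3, h2=1; 3 taken => place at 4.
Table: [∅, 718, ∅, 640, 432, 551, ∅, ∅, 970, ∅, ∅, 440, 536]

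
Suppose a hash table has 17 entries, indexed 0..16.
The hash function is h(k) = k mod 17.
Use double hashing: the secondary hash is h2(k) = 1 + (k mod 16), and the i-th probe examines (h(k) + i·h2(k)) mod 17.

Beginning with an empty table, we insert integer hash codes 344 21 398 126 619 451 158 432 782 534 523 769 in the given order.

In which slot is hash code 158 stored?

344 hashes to 4; slot 4 is free -> place at 4.
21 hashes to 4, h2=6; 4 taken -> place at 10.
398 hashes to 7; slot 7 is free -> place at 7.
126 hashes to 7, h2=15; 7 taken -> place at 5.
619 hashes to 7, h2=12; 7 taken -> place at 2.
451 hashes to 9; slot 9 is free -> place at 9.
158 hashes to 5, h2=15; 5 taken -> place at 3.
432 hashes to 7, h2=1; 7 taken -> place at 8.
782 hashes to 0; slot 0 is free -> place at 0.
534 hashes to 7, h2=7; 7 taken -> place at 14.
523 hashes to 13; slot 13 is free -> place at 13.
769 hashes to 4, h2=2; 4 taken -> place at 6.
Table: [782, ∅, 619, 158, 344, 126, 769, 398, 432, 451, 21, ∅, ∅, 523, 534, ∅, ∅]

3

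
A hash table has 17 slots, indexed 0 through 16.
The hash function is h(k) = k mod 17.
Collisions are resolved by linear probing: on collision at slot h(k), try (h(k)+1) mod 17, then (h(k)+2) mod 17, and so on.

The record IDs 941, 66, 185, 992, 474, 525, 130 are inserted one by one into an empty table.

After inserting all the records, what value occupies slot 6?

Insert 941: h=6, slot 6 empty -> index 6.
Insert 66: h=15, slot 15 empty -> index 15.
Insert 185: h=15, slot 15 occupied -> index 16.
Insert 992: h=6, slot 6 occupied -> index 7.
Insert 474: h=15, slots 15,16 occupied -> index 0.
Insert 525: h=15, slots 15,16,0 occupied -> index 1.
Insert 130: h=11, slot 11 empty -> index 11.
Table: [474, 525, ∅, ∅, ∅, ∅, 941, 992, ∅, ∅, ∅, 130, ∅, ∅, ∅, 66, 185]

941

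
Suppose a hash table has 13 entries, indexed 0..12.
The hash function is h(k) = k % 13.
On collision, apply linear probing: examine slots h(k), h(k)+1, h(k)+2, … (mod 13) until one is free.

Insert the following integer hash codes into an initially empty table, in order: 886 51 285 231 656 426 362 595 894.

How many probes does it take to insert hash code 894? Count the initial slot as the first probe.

886: h=2 → slot 2
51: h=12 → slot 12
285: h=12, probe 12,0 → slot 0
231: h=10 → slot 10
656: h=6 → slot 6
426: h=10, probe 10,11 → slot 11
362: h=11, probe 11,12,0,1 → slot 1
595: h=10, probe 10,11,12,0,1,2,3 → slot 3
894: h=10, probe 10,11,12,0,1,2,3,4 → slot 4
Table: [285, 362, 886, 595, 894, ., 656, ., ., ., 231, 426, 51]

8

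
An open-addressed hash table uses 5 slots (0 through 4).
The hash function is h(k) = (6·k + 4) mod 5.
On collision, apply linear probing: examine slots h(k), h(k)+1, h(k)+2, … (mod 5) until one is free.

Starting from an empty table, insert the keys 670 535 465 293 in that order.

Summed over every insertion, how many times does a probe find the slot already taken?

3

Insert 670: h=4, slot 4 empty → index 4.
Insert 535: h=4, slot 4 occupied → index 0.
Insert 465: h=4, slots 4,0 occupied → index 1.
Insert 293: h=2, slot 2 empty → index 2.
Table: [535, 465, 293, _, 670]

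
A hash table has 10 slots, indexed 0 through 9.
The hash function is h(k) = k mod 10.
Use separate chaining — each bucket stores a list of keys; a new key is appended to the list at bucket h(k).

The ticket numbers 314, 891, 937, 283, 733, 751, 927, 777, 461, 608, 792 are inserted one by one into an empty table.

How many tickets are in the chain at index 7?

3

314 -> bucket 4
891 -> bucket 1
937 -> bucket 7
283 -> bucket 3
733 -> bucket 3 (collision)
751 -> bucket 1 (collision)
927 -> bucket 7 (collision)
777 -> bucket 7 (collision)
461 -> bucket 1 (collision)
608 -> bucket 8
792 -> bucket 2
Final buckets:
0: —
1: 891 -> 751 -> 461
2: 792
3: 283 -> 733
4: 314
5: —
6: —
7: 937 -> 927 -> 777
8: 608
9: —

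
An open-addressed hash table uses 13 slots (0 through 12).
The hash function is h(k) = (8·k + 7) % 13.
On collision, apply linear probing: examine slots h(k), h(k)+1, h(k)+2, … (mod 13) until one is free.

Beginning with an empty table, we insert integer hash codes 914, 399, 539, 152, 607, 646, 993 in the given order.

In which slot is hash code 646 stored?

Insert 914: h=0, slot 0 empty → index 0.
Insert 399: h=1, slot 1 empty → index 1.
Insert 539: h=3, slot 3 empty → index 3.
Insert 152: h=1, slot 1 occupied → index 2.
Insert 607: h=1, slots 1,2,3 occupied → index 4.
Insert 646: h=1, slots 1,2,3,4 occupied → index 5.
Insert 993: h=8, slot 8 empty → index 8.
Table: [914, 399, 152, 539, 607, 646, ., ., 993, ., ., ., .]

5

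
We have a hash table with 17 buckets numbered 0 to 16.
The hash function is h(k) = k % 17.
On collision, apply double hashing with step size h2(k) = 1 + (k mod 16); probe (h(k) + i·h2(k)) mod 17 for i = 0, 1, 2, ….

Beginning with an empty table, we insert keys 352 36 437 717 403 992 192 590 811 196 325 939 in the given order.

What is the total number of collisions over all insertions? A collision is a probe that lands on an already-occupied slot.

352 hashes to 12; slot 12 is free => place at 12.
36 hashes to 2; slot 2 is free => place at 2.
437 hashes to 12, h2=6; 12 taken => place at 1.
717 hashes to 3; slot 3 is free => place at 3.
403 hashes to 12, h2=4; 12 taken => place at 16.
992 hashes to 6; slot 6 is free => place at 6.
192 hashes to 5; slot 5 is free => place at 5.
590 hashes to 12, h2=15; 12 taken => place at 10.
811 hashes to 12, h2=12; 12 taken => place at 7.
196 hashes to 9; slot 9 is free => place at 9.
325 hashes to 2, h2=6; 2 taken => place at 8.
939 hashes to 4; slot 4 is free => place at 4.
Table: [∅, 437, 36, 717, 939, 192, 992, 811, 325, 196, 590, ∅, 352, ∅, ∅, ∅, 403]

5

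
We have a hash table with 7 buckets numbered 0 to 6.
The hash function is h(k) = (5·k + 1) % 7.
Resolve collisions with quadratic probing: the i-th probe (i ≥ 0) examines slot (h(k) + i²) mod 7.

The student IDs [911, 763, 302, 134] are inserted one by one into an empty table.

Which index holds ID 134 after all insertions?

911: h=6 => slot 6
763: h=1 => slot 1
302: h=6, probe 6,0 => slot 0
134: h=6, probe 6,0,3 => slot 3
Table: [302, 763, ∅, 134, ∅, ∅, 911]

3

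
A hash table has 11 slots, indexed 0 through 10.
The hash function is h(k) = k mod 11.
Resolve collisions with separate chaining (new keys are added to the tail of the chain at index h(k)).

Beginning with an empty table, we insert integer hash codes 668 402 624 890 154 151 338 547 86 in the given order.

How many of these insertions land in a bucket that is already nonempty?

4

Insert 668: h=8, bucket 8 empty -> new chain.
Insert 402: h=6, bucket 6 empty -> new chain.
Insert 624: h=8, bucket 8 nonempty -> append to chain.
Insert 890: h=10, bucket 10 empty -> new chain.
Insert 154: h=0, bucket 0 empty -> new chain.
Insert 151: h=8, bucket 8 nonempty -> append to chain.
Insert 338: h=8, bucket 8 nonempty -> append to chain.
Insert 547: h=8, bucket 8 nonempty -> append to chain.
Insert 86: h=9, bucket 9 empty -> new chain.
Final buckets:
0: 154
1: —
2: —
3: —
4: —
5: —
6: 402
7: —
8: 668 -> 624 -> 151 -> 338 -> 547
9: 86
10: 890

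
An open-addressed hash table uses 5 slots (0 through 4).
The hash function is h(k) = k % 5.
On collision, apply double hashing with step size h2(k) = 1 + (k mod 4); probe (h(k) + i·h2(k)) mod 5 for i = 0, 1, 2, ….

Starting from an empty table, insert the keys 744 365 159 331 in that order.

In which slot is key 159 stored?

744 hashes to 4; slot 4 is free -> place at 4.
365 hashes to 0; slot 0 is free -> place at 0.
159 hashes to 4, h2=4; 4 taken -> place at 3.
331 hashes to 1; slot 1 is free -> place at 1.
Table: [365, 331, —, 159, 744]

3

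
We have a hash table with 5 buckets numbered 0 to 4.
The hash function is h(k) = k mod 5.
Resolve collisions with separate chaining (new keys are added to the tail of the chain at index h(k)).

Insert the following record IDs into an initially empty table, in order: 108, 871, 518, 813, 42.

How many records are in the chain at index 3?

3

Insert 108: h=3, bucket 3 empty -> new chain.
Insert 871: h=1, bucket 1 empty -> new chain.
Insert 518: h=3, bucket 3 nonempty -> append to chain.
Insert 813: h=3, bucket 3 nonempty -> append to chain.
Insert 42: h=2, bucket 2 empty -> new chain.
Final buckets:
0: —
1: 871
2: 42
3: 108 -> 518 -> 813
4: —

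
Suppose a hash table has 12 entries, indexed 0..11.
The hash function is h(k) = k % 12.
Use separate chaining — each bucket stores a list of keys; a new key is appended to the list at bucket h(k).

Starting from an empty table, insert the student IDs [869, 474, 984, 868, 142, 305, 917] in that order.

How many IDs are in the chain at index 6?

1

869 -> bucket 5
474 -> bucket 6
984 -> bucket 0
868 -> bucket 4
142 -> bucket 10
305 -> bucket 5 (collision)
917 -> bucket 5 (collision)
Final buckets:
0: 984
1: _
2: _
3: _
4: 868
5: 869 -> 305 -> 917
6: 474
7: _
8: _
9: _
10: 142
11: _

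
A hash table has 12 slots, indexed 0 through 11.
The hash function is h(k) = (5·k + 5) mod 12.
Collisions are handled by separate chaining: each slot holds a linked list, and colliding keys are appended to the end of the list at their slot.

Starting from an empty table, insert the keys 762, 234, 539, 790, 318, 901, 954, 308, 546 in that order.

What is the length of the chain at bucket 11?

762 -> bucket 11
234 -> bucket 11 (collision)
539 -> bucket 0
790 -> bucket 7
318 -> bucket 11 (collision)
901 -> bucket 10
954 -> bucket 11 (collision)
308 -> bucket 9
546 -> bucket 11 (collision)
Final buckets:
0: 539
1: _
2: _
3: _
4: _
5: _
6: _
7: 790
8: _
9: 308
10: 901
11: 762 -> 234 -> 318 -> 954 -> 546

5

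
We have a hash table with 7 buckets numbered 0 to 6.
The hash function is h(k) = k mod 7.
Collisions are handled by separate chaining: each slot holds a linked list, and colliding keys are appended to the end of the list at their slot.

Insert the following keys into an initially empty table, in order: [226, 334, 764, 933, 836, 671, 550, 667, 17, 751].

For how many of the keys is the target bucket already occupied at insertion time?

226 -> bucket 2
334 -> bucket 5
764 -> bucket 1
933 -> bucket 2 (collision)
836 -> bucket 3
671 -> bucket 6
550 -> bucket 4
667 -> bucket 2 (collision)
17 -> bucket 3 (collision)
751 -> bucket 2 (collision)
Final buckets:
0: .
1: 764
2: 226 -> 933 -> 667 -> 751
3: 836 -> 17
4: 550
5: 334
6: 671

4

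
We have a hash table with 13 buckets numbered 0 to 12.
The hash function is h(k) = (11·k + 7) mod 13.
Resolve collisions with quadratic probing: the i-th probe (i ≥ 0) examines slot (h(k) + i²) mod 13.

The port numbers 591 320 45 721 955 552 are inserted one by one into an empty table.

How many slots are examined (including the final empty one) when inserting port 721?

591: h=8 -> slot 8
320: h=4 -> slot 4
45: h=8, probe 8,9 -> slot 9
721: h=8, probe 8,9,12 -> slot 12
955: h=8, probe 8,9,12,4,11 -> slot 11
552: h=8, probe 8,9,12,4,11,7 -> slot 7
Table: [—, —, —, —, 320, —, —, 552, 591, 45, —, 955, 721]

3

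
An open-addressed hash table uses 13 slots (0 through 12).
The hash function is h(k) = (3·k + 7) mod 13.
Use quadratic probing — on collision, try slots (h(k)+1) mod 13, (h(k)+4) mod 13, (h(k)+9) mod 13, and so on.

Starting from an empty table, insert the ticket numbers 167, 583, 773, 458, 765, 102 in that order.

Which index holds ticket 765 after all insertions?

167 hashes to 1; slot 1 is free => place at 1.
583 hashes to 1; 1 taken => place at 2.
773 hashes to 12; slot 12 is free => place at 12.
458 hashes to 3; slot 3 is free => place at 3.
765 hashes to 1; 1,2 taken => place at 5.
102 hashes to 1; 1,2,5 taken => place at 10.
Table: [., 167, 583, 458, ., 765, ., ., ., ., 102, ., 773]

5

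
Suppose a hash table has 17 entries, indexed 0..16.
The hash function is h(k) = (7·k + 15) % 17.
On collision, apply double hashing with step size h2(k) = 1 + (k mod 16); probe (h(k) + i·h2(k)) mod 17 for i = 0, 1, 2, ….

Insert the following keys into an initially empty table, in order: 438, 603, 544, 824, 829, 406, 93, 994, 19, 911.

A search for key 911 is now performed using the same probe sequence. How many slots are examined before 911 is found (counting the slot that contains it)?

4

Insert 438: h=4, slot 4 empty → index 4.
Insert 603: h=3, slot 3 empty → index 3.
Insert 544: h=15, slot 15 empty → index 15.
Insert 824: h=3, h2=9, slot 3 occupied → index 12.
Insert 829: h=4, h2=14, slot 4 occupied → index 1.
Insert 406: h=1, h2=7, slot 1 occupied → index 8.
Insert 93: h=3, h2=14, slot 3 occupied → index 0.
Insert 994: h=3, h2=3, slot 3 occupied → index 6.
Insert 19: h=12, h2=4, slot 12 occupied → index 16.
Insert 911: h=0, h2=16, slots 0,16,15 occupied → index 14.
Table: [93, 829, _, 603, 438, _, 994, _, 406, _, _, _, 824, _, 911, 544, 19]
Lookup 911: h=0, h2=16, probe 0,16,15,14 → found at 14.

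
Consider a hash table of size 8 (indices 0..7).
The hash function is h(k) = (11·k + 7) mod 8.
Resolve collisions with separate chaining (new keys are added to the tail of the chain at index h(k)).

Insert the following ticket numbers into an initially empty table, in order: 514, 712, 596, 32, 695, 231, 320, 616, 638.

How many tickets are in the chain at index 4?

514 → bucket 5
712 → bucket 7
596 → bucket 3
32 → bucket 7 (collision)
695 → bucket 4
231 → bucket 4 (collision)
320 → bucket 7 (collision)
616 → bucket 7 (collision)
638 → bucket 1
Final buckets:
0: -
1: 638
2: -
3: 596
4: 695 -> 231
5: 514
6: -
7: 712 -> 32 -> 320 -> 616

2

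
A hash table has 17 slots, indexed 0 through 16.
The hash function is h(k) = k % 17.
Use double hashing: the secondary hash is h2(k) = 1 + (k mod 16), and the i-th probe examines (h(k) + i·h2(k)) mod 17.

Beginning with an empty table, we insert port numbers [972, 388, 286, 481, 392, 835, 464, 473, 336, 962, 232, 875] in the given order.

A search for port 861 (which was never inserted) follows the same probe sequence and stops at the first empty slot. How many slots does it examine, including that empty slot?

5

Insert 972: h=3, slot 3 empty => index 3.
Insert 388: h=14, slot 14 empty => index 14.
Insert 286: h=14, h2=15, slot 14 occupied => index 12.
Insert 481: h=5, slot 5 empty => index 5.
Insert 392: h=1, slot 1 empty => index 1.
Insert 835: h=2, slot 2 empty => index 2.
Insert 464: h=5, h2=1, slot 5 occupied => index 6.
Insert 473: h=14, h2=10, slot 14 occupied => index 7.
Insert 336: h=13, slot 13 empty => index 13.
Insert 962: h=10, slot 10 empty => index 10.
Insert 232: h=11, slot 11 empty => index 11.
Insert 875: h=8, slot 8 empty => index 8.
Table: [., 392, 835, 972, ., 481, 464, 473, 875, ., 962, 232, 286, 336, 388, ., .]
Lookup 861: h=11, h2=14, probe 11,8,5,2,16 → slot 16 empty, not found.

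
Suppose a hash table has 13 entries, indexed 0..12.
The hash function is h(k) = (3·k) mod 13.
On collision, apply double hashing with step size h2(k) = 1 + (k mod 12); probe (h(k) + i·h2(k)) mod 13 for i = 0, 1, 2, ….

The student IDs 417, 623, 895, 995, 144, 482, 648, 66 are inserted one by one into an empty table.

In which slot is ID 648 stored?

9

417: h=3 -> slot 3
623: h=10 -> slot 10
895: h=7 -> slot 7
995: h=8 -> slot 8
144: h=3, h2=1, probe 3,4 -> slot 4
482: h=3, h2=3, probe 3,6 -> slot 6
648: h=7, h2=1, probe 7,8,9 -> slot 9
66: h=3, h2=7, probe 3,10,4,11 -> slot 11
Table: [., ., ., 417, 144, ., 482, 895, 995, 648, 623, 66, .]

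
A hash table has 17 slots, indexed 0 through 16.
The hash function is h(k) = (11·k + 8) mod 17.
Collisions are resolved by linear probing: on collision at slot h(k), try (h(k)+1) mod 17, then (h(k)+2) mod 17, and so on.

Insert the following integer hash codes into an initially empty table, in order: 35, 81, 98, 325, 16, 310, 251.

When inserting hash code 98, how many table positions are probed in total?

2

35: h=2 -> slot 2
81: h=15 -> slot 15
98: h=15, probe 15,16 -> slot 16
325: h=13 -> slot 13
16: h=14 -> slot 14
310: h=1 -> slot 1
251: h=15, probe 15,16,0 -> slot 0
Table: [251, 310, 35, _, _, _, _, _, _, _, _, _, _, 325, 16, 81, 98]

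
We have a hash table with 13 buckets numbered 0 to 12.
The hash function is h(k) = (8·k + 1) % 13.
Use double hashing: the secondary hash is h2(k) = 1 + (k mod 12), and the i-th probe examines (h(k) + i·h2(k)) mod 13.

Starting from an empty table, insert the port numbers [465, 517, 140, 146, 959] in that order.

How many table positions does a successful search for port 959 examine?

3

Insert 465: h=3, slot 3 empty => index 3.
Insert 517: h=3, h2=2, slot 3 occupied => index 5.
Insert 140: h=3, h2=9, slot 3 occupied => index 12.
Insert 146: h=12, h2=3, slot 12 occupied => index 2.
Insert 959: h=3, h2=12, slots 3,2 occupied => index 1.
Table: [—, 959, 146, 465, —, 517, —, —, —, —, —, —, 140]
Lookup 959: h=3, h2=12, probe 3,2,1 → found at 1.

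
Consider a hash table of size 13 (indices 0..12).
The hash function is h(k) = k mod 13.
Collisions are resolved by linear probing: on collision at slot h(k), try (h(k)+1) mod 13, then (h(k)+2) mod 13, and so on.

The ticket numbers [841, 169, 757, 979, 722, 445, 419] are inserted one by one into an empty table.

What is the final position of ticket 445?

5

841: h=9 => slot 9
169: h=0 => slot 0
757: h=3 => slot 3
979: h=4 => slot 4
722: h=7 => slot 7
445: h=3, probe 3,4,5 => slot 5
419: h=3, probe 3,4,5,6 => slot 6
Table: [169, -, -, 757, 979, 445, 419, 722, -, 841, -, -, -]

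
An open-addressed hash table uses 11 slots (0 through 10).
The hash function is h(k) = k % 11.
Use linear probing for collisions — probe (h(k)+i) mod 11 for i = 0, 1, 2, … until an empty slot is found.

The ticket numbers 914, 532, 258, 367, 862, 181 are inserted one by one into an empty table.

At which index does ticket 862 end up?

7

Insert 914: h=1, slot 1 empty => index 1.
Insert 532: h=4, slot 4 empty => index 4.
Insert 258: h=5, slot 5 empty => index 5.
Insert 367: h=4, slots 4,5 occupied => index 6.
Insert 862: h=4, slots 4,5,6 occupied => index 7.
Insert 181: h=5, slots 5,6,7 occupied => index 8.
Table: [_, 914, _, _, 532, 258, 367, 862, 181, _, _]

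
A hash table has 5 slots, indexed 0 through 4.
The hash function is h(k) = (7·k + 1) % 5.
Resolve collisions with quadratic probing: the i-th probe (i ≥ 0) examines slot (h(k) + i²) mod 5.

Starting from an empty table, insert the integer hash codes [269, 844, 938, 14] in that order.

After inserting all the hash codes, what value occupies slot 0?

Insert 269: h=4, slot 4 empty => index 4.
Insert 844: h=4, slot 4 occupied => index 0.
Insert 938: h=2, slot 2 empty => index 2.
Insert 14: h=4, slots 4,0 occupied => index 3.
Table: [844, -, 938, 14, 269]

844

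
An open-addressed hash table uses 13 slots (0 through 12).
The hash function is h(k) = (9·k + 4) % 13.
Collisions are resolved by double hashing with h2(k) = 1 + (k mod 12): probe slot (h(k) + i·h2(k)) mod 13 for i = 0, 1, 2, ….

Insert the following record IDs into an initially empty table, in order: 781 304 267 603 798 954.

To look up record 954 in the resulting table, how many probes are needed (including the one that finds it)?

781: h=0 -> slot 0
304: h=10 -> slot 10
267: h=2 -> slot 2
603: h=10, h2=4, probe 10,1 -> slot 1
798: h=10, h2=7, probe 10,4 -> slot 4
954: h=10, h2=7, probe 10,4,11 -> slot 11
Table: [781, 603, 267, ∅, 798, ∅, ∅, ∅, ∅, ∅, 304, 954, ∅]
Lookup 954: h=10, h2=7, probe 10,4,11 → found at 11.

3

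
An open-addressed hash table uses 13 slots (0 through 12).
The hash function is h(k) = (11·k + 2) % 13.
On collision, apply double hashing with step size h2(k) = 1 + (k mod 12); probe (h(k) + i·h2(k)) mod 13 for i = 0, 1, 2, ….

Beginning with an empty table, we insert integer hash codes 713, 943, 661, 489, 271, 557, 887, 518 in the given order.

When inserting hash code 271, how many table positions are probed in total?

713 hashes to 6; slot 6 is free => place at 6.
943 hashes to 1; slot 1 is free => place at 1.
661 hashes to 6, h2=2; 6 taken => place at 8.
489 hashes to 12; slot 12 is free => place at 12.
271 hashes to 6, h2=8; 6,1 taken => place at 9.
557 hashes to 6, h2=6; 6,12 taken => place at 5.
887 hashes to 9, h2=12; 9,8 taken => place at 7.
518 hashes to 6, h2=3; 6,9,12 taken => place at 2.
Table: [—, 943, 518, —, —, 557, 713, 887, 661, 271, —, —, 489]

3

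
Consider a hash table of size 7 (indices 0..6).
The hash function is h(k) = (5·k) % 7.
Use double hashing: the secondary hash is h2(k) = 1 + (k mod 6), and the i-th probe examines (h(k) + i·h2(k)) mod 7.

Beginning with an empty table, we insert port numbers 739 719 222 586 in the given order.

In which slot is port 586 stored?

739 hashes to 6; slot 6 is free → place at 6.
719 hashes to 4; slot 4 is free → place at 4.
222 hashes to 4, h2=1; 4 taken → place at 5.
586 hashes to 4, h2=5; 4 taken → place at 2.
Table: [—, —, 586, —, 719, 222, 739]

2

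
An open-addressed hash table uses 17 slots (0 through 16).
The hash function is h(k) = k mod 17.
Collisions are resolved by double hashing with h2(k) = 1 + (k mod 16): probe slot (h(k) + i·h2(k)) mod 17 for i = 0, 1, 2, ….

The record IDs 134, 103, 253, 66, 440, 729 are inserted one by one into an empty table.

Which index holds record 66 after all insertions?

134 hashes to 15; slot 15 is free -> place at 15.
103 hashes to 1; slot 1 is free -> place at 1.
253 hashes to 15, h2=14; 15 taken -> place at 12.
66 hashes to 15, h2=3; 15,1 taken -> place at 4.
440 hashes to 15, h2=9; 15 taken -> place at 7.
729 hashes to 15, h2=10; 15 taken -> place at 8.
Table: [., 103, ., ., 66, ., ., 440, 729, ., ., ., 253, ., ., 134, .]

4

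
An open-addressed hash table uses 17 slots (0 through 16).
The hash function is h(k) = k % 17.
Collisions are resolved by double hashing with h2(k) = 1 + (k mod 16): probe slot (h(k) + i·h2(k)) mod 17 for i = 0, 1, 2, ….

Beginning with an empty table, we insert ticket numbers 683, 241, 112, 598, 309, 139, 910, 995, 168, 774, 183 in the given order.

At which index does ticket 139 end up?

15

Insert 683: h=3, slot 3 empty -> index 3.
Insert 241: h=3, h2=2, slot 3 occupied -> index 5.
Insert 112: h=10, slot 10 empty -> index 10.
Insert 598: h=3, h2=7, slots 3,10 occupied -> index 0.
Insert 309: h=3, h2=6, slot 3 occupied -> index 9.
Insert 139: h=3, h2=12, slot 3 occupied -> index 15.
Insert 910: h=9, h2=15, slot 9 occupied -> index 7.
Insert 995: h=9, h2=4, slot 9 occupied -> index 13.
Insert 168: h=15, h2=9, slots 15,7 occupied -> index 16.
Insert 774: h=9, h2=7, slots 9,16 occupied -> index 6.
Insert 183: h=13, h2=8, slot 13 occupied -> index 4.
Table: [598, _, _, 683, 183, 241, 774, 910, _, 309, 112, _, _, 995, _, 139, 168]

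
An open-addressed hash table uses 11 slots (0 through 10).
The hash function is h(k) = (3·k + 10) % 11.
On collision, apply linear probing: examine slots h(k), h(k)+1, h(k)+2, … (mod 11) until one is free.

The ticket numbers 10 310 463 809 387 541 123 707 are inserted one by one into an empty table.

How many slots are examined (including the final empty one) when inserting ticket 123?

Insert 10: h=7, slot 7 empty => index 7.
Insert 310: h=5, slot 5 empty => index 5.
Insert 463: h=2, slot 2 empty => index 2.
Insert 809: h=6, slot 6 empty => index 6.
Insert 387: h=5, slots 5,6,7 occupied => index 8.
Insert 541: h=5, slots 5,6,7,8 occupied => index 9.
Insert 123: h=5, slots 5,6,7,8,9 occupied => index 10.
Insert 707: h=8, slots 8,9,10 occupied => index 0.
Table: [707, -, 463, -, -, 310, 809, 10, 387, 541, 123]

6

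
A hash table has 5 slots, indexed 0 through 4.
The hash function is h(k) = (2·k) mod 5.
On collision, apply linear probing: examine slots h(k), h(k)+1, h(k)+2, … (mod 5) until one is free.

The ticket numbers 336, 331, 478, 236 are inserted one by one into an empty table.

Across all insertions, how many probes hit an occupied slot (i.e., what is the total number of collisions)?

336 hashes to 2; slot 2 is free -> place at 2.
331 hashes to 2; 2 taken -> place at 3.
478 hashes to 1; slot 1 is free -> place at 1.
236 hashes to 2; 2,3 taken -> place at 4.
Table: [∅, 478, 336, 331, 236]

3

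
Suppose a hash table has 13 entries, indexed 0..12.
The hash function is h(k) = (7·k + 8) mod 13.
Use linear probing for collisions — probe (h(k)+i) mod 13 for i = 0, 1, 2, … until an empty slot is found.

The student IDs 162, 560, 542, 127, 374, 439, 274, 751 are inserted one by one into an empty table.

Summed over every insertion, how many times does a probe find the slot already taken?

Insert 162: h=11, slot 11 empty → index 11.
Insert 560: h=2, slot 2 empty → index 2.
Insert 542: h=6, slot 6 empty → index 6.
Insert 127: h=0, slot 0 empty → index 0.
Insert 374: h=0, slot 0 occupied → index 1.
Insert 439: h=0, slots 0,1,2 occupied → index 3.
Insert 274: h=2, slots 2,3 occupied → index 4.
Insert 751: h=0, slots 0,1,2,3,4 occupied → index 5.
Table: [127, 374, 560, 439, 274, 751, 542, —, —, —, —, 162, —]

11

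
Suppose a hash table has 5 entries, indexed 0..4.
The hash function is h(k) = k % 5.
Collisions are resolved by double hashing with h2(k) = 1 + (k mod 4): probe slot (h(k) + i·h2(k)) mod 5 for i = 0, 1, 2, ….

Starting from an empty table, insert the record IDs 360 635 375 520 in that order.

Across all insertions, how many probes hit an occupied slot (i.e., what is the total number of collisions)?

Insert 360: h=0, slot 0 empty -> index 0.
Insert 635: h=0, h2=4, slot 0 occupied -> index 4.
Insert 375: h=0, h2=4, slots 0,4 occupied -> index 3.
Insert 520: h=0, h2=1, slot 0 occupied -> index 1.
Table: [360, 520, -, 375, 635]

4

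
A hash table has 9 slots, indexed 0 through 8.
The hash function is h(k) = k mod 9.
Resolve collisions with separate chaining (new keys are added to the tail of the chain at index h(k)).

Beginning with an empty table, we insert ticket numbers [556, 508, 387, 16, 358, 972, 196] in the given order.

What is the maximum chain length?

556 → bucket 7
508 → bucket 4
387 → bucket 0
16 → bucket 7 (collision)
358 → bucket 7 (collision)
972 → bucket 0 (collision)
196 → bucket 7 (collision)
Final buckets:
0: 387 -> 972
1: _
2: _
3: _
4: 508
5: _
6: _
7: 556 -> 16 -> 358 -> 196
8: _

4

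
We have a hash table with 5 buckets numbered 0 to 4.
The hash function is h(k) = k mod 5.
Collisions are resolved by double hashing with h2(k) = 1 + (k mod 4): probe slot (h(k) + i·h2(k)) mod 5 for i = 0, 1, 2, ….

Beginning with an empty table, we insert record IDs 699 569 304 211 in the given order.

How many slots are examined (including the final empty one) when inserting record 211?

4

699: h=4 => slot 4
569: h=4, h2=2, probe 4,1 => slot 1
304: h=4, h2=1, probe 4,0 => slot 0
211: h=1, h2=4, probe 1,0,4,3 => slot 3
Table: [304, 569, _, 211, 699]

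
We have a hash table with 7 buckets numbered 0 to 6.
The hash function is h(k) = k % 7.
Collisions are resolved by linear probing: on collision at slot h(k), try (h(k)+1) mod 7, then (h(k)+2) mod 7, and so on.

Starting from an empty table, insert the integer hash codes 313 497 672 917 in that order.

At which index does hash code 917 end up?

2

Insert 313: h=5, slot 5 empty → index 5.
Insert 497: h=0, slot 0 empty → index 0.
Insert 672: h=0, slot 0 occupied → index 1.
Insert 917: h=0, slots 0,1 occupied → index 2.
Table: [497, 672, 917, ∅, ∅, 313, ∅]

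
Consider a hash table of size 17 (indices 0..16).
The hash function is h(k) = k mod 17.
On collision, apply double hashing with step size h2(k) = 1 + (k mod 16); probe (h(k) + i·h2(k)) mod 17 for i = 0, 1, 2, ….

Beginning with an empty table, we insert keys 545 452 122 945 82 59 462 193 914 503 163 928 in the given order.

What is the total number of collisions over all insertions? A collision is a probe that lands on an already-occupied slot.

545 hashes to 1; slot 1 is free -> place at 1.
452 hashes to 10; slot 10 is free -> place at 10.
122 hashes to 3; slot 3 is free -> place at 3.
945 hashes to 10, h2=2; 10 taken -> place at 12.
82 hashes to 14; slot 14 is free -> place at 14.
59 hashes to 8; slot 8 is free -> place at 8.
462 hashes to 3, h2=15; 3,1 taken -> place at 16.
193 hashes to 6; slot 6 is free -> place at 6.
914 hashes to 13; slot 13 is free -> place at 13.
503 hashes to 10, h2=8; 10,1 taken -> place at 9.
163 hashes to 10, h2=4; 10,14,1 taken -> place at 5.
928 hashes to 10, h2=1; 10 taken -> place at 11.
Table: [—, 545, —, 122, —, 163, 193, —, 59, 503, 452, 928, 945, 914, 82, —, 462]

9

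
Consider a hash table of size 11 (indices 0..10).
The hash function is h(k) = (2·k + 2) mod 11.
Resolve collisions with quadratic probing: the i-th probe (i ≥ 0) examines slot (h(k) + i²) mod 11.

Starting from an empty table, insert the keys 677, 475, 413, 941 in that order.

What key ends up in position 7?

941

677: h=3 => slot 3
475: h=6 => slot 6
413: h=3, probe 3,4 => slot 4
941: h=3, probe 3,4,7 => slot 7
Table: [., ., ., 677, 413, ., 475, 941, ., ., .]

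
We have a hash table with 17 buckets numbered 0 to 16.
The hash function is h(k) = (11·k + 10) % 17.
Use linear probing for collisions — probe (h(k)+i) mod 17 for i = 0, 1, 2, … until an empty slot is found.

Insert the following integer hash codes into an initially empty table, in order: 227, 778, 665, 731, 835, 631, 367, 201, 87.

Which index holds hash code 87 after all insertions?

227 hashes to 8; slot 8 is free => place at 8.
778 hashes to 0; slot 0 is free => place at 0.
665 hashes to 15; slot 15 is free => place at 15.
731 hashes to 10; slot 10 is free => place at 10.
835 hashes to 15; 15 taken => place at 16.
631 hashes to 15; 15,16,0 taken => place at 1.
367 hashes to 1; 1 taken => place at 2.
201 hashes to 11; slot 11 is free => place at 11.
87 hashes to 15; 15,16,0,1,2 taken => place at 3.
Table: [778, 631, 367, 87, ∅, ∅, ∅, ∅, 227, ∅, 731, 201, ∅, ∅, ∅, 665, 835]

3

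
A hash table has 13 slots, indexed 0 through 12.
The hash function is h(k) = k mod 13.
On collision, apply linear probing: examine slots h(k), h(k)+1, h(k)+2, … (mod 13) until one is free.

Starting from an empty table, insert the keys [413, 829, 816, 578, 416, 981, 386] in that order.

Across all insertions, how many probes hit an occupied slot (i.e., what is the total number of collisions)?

Insert 413: h=10, slot 10 empty => index 10.
Insert 829: h=10, slot 10 occupied => index 11.
Insert 816: h=10, slots 10,11 occupied => index 12.
Insert 578: h=6, slot 6 empty => index 6.
Insert 416: h=0, slot 0 empty => index 0.
Insert 981: h=6, slot 6 occupied => index 7.
Insert 386: h=9, slot 9 empty => index 9.
Table: [416, ., ., ., ., ., 578, 981, ., 386, 413, 829, 816]

4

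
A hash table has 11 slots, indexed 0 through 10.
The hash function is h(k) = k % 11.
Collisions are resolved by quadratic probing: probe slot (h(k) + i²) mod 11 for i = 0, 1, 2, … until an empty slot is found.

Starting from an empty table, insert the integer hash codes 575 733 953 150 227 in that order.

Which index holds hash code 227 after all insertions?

575: h=3 => slot 3
733: h=7 => slot 7
953: h=7, probe 7,8 => slot 8
150: h=7, probe 7,8,0 => slot 0
227: h=7, probe 7,8,0,5 => slot 5
Table: [150, _, _, 575, _, 227, _, 733, 953, _, _]

5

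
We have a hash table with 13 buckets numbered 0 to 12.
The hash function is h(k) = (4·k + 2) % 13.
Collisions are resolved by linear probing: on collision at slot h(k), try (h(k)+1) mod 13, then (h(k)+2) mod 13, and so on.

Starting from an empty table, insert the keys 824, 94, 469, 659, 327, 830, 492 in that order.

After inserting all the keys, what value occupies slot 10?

327

824 hashes to 9; slot 9 is free -> place at 9.
94 hashes to 1; slot 1 is free -> place at 1.
469 hashes to 6; slot 6 is free -> place at 6.
659 hashes to 12; slot 12 is free -> place at 12.
327 hashes to 10; slot 10 is free -> place at 10.
830 hashes to 7; slot 7 is free -> place at 7.
492 hashes to 7; 7 taken -> place at 8.
Table: [—, 94, —, —, —, —, 469, 830, 492, 824, 327, —, 659]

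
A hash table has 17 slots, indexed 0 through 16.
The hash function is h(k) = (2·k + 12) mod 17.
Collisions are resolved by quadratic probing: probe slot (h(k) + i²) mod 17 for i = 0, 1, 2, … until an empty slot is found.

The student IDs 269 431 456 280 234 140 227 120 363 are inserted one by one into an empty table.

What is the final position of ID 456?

Insert 269: h=6, slot 6 empty -> index 6.
Insert 431: h=7, slot 7 empty -> index 7.
Insert 456: h=6, slots 6,7 occupied -> index 10.
Insert 280: h=11, slot 11 empty -> index 11.
Insert 234: h=4, slot 4 empty -> index 4.
Insert 140: h=3, slot 3 empty -> index 3.
Insert 227: h=7, slot 7 occupied -> index 8.
Insert 120: h=14, slot 14 empty -> index 14.
Insert 363: h=7, slots 7,8,11 occupied -> index 16.
Table: [∅, ∅, ∅, 140, 234, ∅, 269, 431, 227, ∅, 456, 280, ∅, ∅, 120, ∅, 363]

10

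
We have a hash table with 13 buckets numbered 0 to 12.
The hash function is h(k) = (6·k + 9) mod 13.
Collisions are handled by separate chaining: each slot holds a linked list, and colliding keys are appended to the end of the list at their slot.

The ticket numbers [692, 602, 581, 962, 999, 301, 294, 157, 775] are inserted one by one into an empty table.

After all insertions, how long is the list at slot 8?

692 → bucket 1
602 → bucket 7
581 → bucket 11
962 → bucket 9
999 → bucket 10
301 → bucket 8
294 → bucket 5
157 → bucket 2
775 → bucket 5 (collision)
Final buckets:
0: ∅
1: 692
2: 157
3: ∅
4: ∅
5: 294 -> 775
6: ∅
7: 602
8: 301
9: 962
10: 999
11: 581
12: ∅

1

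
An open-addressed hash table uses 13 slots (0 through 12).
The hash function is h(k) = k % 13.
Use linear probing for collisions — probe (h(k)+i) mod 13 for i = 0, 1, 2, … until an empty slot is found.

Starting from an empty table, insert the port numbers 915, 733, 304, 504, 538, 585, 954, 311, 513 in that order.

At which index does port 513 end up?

915: h=5 → slot 5
733: h=5, probe 5,6 → slot 6
304: h=5, probe 5,6,7 → slot 7
504: h=10 → slot 10
538: h=5, probe 5,6,7,8 → slot 8
585: h=0 → slot 0
954: h=5, probe 5,6,7,8,9 → slot 9
311: h=12 → slot 12
513: h=6, probe 6,7,8,9,10,11 → slot 11
Table: [585, -, -, -, -, 915, 733, 304, 538, 954, 504, 513, 311]

11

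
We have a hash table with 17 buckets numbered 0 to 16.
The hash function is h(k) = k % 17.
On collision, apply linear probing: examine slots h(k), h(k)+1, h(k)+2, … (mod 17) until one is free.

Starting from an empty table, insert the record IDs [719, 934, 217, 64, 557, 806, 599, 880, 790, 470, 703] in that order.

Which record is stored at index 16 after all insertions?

Insert 719: h=5, slot 5 empty => index 5.
Insert 934: h=16, slot 16 empty => index 16.
Insert 217: h=13, slot 13 empty => index 13.
Insert 64: h=13, slot 13 occupied => index 14.
Insert 557: h=13, slots 13,14 occupied => index 15.
Insert 806: h=7, slot 7 empty => index 7.
Insert 599: h=4, slot 4 empty => index 4.
Insert 880: h=13, slots 13,14,15,16 occupied => index 0.
Insert 790: h=8, slot 8 empty => index 8.
Insert 470: h=11, slot 11 empty => index 11.
Insert 703: h=6, slot 6 empty => index 6.
Table: [880, ., ., ., 599, 719, 703, 806, 790, ., ., 470, ., 217, 64, 557, 934]

934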